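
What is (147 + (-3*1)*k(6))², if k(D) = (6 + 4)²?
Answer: 23409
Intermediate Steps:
k(D) = 100 (k(D) = 10² = 100)
(147 + (-3*1)*k(6))² = (147 - 3*1*100)² = (147 - 3*100)² = (147 - 300)² = (-153)² = 23409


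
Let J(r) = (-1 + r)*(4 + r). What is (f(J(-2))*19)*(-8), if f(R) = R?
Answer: 912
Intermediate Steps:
(f(J(-2))*19)*(-8) = ((-4 + (-2)² + 3*(-2))*19)*(-8) = ((-4 + 4 - 6)*19)*(-8) = -6*19*(-8) = -114*(-8) = 912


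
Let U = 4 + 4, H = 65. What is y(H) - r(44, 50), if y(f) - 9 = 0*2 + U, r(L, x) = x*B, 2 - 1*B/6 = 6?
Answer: 1217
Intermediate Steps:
B = -24 (B = 12 - 6*6 = 12 - 36 = -24)
U = 8
r(L, x) = -24*x (r(L, x) = x*(-24) = -24*x)
y(f) = 17 (y(f) = 9 + (0*2 + 8) = 9 + (0 + 8) = 9 + 8 = 17)
y(H) - r(44, 50) = 17 - (-24)*50 = 17 - 1*(-1200) = 17 + 1200 = 1217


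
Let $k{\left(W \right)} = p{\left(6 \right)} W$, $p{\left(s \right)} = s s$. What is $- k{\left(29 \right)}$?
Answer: $-1044$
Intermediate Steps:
$p{\left(s \right)} = s^{2}$
$k{\left(W \right)} = 36 W$ ($k{\left(W \right)} = 6^{2} W = 36 W$)
$- k{\left(29 \right)} = - 36 \cdot 29 = \left(-1\right) 1044 = -1044$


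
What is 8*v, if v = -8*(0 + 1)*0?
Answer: 0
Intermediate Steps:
v = 0 (v = -8*1*0 = -8*0 = 0)
8*v = 8*0 = 0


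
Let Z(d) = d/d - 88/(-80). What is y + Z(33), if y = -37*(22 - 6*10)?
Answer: 14081/10 ≈ 1408.1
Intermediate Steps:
Z(d) = 21/10 (Z(d) = 1 - 88*(-1/80) = 1 + 11/10 = 21/10)
y = 1406 (y = -37*(22 - 60) = -37*(-38) = 1406)
y + Z(33) = 1406 + 21/10 = 14081/10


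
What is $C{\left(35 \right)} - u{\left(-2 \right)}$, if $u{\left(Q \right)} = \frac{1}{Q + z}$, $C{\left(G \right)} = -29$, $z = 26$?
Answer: $- \frac{697}{24} \approx -29.042$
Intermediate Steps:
$u{\left(Q \right)} = \frac{1}{26 + Q}$ ($u{\left(Q \right)} = \frac{1}{Q + 26} = \frac{1}{26 + Q}$)
$C{\left(35 \right)} - u{\left(-2 \right)} = -29 - \frac{1}{26 - 2} = -29 - \frac{1}{24} = - \frac{697}{24}$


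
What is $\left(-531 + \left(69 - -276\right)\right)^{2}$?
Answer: $34596$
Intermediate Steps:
$\left(-531 + \left(69 - -276\right)\right)^{2} = \left(-531 + \left(69 + 276\right)\right)^{2} = \left(-531 + 345\right)^{2} = \left(-186\right)^{2} = 34596$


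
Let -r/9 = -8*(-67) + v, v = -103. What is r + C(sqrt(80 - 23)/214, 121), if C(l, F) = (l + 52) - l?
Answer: -3845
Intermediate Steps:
r = -3897 (r = -9*(-8*(-67) - 103) = -9*(536 - 103) = -9*433 = -3897)
C(l, F) = 52 (C(l, F) = (52 + l) - l = 52)
r + C(sqrt(80 - 23)/214, 121) = -3897 + 52 = -3845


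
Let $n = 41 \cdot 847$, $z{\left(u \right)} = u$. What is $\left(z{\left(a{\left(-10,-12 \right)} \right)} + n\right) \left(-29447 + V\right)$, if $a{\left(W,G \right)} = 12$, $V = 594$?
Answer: $-1002324367$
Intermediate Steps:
$n = 34727$
$\left(z{\left(a{\left(-10,-12 \right)} \right)} + n\right) \left(-29447 + V\right) = \left(12 + 34727\right) \left(-29447 + 594\right) = 34739 \left(-28853\right) = -1002324367$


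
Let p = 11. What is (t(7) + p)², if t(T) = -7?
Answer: 16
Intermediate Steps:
(t(7) + p)² = (-7 + 11)² = 4² = 16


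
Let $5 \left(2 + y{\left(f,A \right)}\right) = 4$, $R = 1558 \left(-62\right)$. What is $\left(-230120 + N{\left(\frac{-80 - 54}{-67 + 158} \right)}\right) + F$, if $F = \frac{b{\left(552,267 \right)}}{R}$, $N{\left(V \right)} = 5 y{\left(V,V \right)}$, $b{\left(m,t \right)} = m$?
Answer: $- \frac{5557312912}{24149} \approx -2.3013 \cdot 10^{5}$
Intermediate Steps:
$R = -96596$
$y{\left(f,A \right)} = - \frac{6}{5}$ ($y{\left(f,A \right)} = -2 + \frac{1}{5} \cdot 4 = -2 + \frac{4}{5} = - \frac{6}{5}$)
$N{\left(V \right)} = -6$ ($N{\left(V \right)} = 5 \left(- \frac{6}{5}\right) = -6$)
$F = - \frac{138}{24149}$ ($F = \frac{552}{-96596} = 552 \left(- \frac{1}{96596}\right) = - \frac{138}{24149} \approx -0.0057145$)
$\left(-230120 + N{\left(\frac{-80 - 54}{-67 + 158} \right)}\right) + F = \left(-230120 - 6\right) - \frac{138}{24149} = -230126 - \frac{138}{24149} = - \frac{5557312912}{24149}$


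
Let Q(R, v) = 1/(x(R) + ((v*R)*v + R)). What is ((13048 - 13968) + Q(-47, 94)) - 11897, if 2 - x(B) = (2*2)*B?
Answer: -5320964734/415149 ≈ -12817.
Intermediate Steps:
x(B) = 2 - 4*B (x(B) = 2 - 2*2*B = 2 - 4*B)
Q(R, v) = 1/(2 - 3*R + R*v²) (Q(R, v) = 1/((2 - 4*R) + ((v*R)*v + R)) = 1/((2 - 4*R) + ((R*v)*v + R)) = 1/((2 - 4*R) + (R*v² + R)) = 1/((2 - 4*R) + (R + R*v²)) = 1/(2 - 3*R + R*v²))
((13048 - 13968) + Q(-47, 94)) - 11897 = ((13048 - 13968) + 1/(2 - 3*(-47) - 47*94²)) - 11897 = (-920 + 1/(2 + 141 - 47*8836)) - 11897 = (-920 + 1/(2 + 141 - 415292)) - 11897 = (-920 + 1/(-415149)) - 11897 = (-920 - 1/415149) - 11897 = -381937081/415149 - 11897 = -5320964734/415149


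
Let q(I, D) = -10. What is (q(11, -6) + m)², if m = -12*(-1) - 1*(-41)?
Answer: 1849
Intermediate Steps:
m = 53 (m = 12 + 41 = 53)
(q(11, -6) + m)² = (-10 + 53)² = 43² = 1849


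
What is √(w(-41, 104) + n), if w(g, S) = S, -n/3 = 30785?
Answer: I*√92251 ≈ 303.73*I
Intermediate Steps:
n = -92355 (n = -3*30785 = -92355)
√(w(-41, 104) + n) = √(104 - 92355) = √(-92251) = I*√92251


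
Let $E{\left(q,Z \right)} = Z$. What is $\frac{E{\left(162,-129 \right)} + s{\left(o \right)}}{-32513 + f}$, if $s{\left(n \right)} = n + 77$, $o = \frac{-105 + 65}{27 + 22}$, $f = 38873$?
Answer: $- \frac{647}{77910} \approx -0.0083044$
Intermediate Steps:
$o = - \frac{40}{49} \approx -0.81633$
$s{\left(n \right)} = 77 + n$
$\frac{E{\left(162,-129 \right)} + s{\left(o \right)}}{-32513 + f} = \frac{-129 + \left(77 - \frac{40}{49}\right)}{-32513 + 38873} = \frac{-129 + \frac{3733}{49}}{6360} = \left(- \frac{2588}{49}\right) \frac{1}{6360} = - \frac{647}{77910}$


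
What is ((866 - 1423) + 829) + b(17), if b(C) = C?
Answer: 289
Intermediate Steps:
((866 - 1423) + 829) + b(17) = ((866 - 1423) + 829) + 17 = (-557 + 829) + 17 = 272 + 17 = 289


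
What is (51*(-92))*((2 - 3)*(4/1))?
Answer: 18768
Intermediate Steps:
(51*(-92))*((2 - 3)*(4/1)) = -(-4692)*4*1 = -(-4692)*4 = -4692*(-4) = 18768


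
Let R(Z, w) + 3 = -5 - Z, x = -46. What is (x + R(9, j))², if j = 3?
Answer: 3969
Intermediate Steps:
R(Z, w) = -8 - Z (R(Z, w) = -3 + (-5 - Z) = -8 - Z)
(x + R(9, j))² = (-46 + (-8 - 1*9))² = (-46 + (-8 - 9))² = (-46 - 17)² = (-63)² = 3969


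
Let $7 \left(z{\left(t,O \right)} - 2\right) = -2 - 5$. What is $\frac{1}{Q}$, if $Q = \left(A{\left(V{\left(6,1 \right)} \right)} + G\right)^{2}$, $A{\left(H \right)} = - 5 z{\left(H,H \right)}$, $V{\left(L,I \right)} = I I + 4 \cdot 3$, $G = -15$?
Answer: $\frac{1}{400} \approx 0.0025$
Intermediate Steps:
$z{\left(t,O \right)} = 1$ ($z{\left(t,O \right)} = 2 + \frac{-2 - 5}{7} = 2 + \frac{1}{7} \left(-7\right) = 2 - 1 = 1$)
$V{\left(L,I \right)} = 12 + I^{2}$ ($V{\left(L,I \right)} = I^{2} + 12 = 12 + I^{2}$)
$A{\left(H \right)} = -5$ ($A{\left(H \right)} = \left(-5\right) 1 = -5$)
$Q = 400$ ($Q = \left(-5 - 15\right)^{2} = \left(-20\right)^{2} = 400$)
$\frac{1}{Q} = \frac{1}{400}$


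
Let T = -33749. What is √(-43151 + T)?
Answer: 10*I*√769 ≈ 277.31*I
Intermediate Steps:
√(-43151 + T) = √(-43151 - 33749) = √(-76900) = 10*I*√769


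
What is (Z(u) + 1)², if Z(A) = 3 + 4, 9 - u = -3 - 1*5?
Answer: 64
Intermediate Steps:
u = 17 (u = 9 - (-3 - 1*5) = 9 - (-3 - 5) = 9 - 1*(-8) = 9 + 8 = 17)
Z(A) = 7
(Z(u) + 1)² = (7 + 1)² = 8² = 64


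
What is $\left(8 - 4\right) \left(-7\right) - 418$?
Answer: $-446$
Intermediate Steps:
$\left(8 - 4\right) \left(-7\right) - 418 = 4 \left(-7\right) - 418 = -28 - 418 = -446$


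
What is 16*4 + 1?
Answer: 65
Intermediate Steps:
16*4 + 1 = 64 + 1 = 65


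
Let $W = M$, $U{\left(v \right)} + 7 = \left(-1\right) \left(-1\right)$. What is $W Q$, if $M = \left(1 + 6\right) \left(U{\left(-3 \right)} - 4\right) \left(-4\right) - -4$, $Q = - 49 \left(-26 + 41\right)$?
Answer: $-208740$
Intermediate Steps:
$U{\left(v \right)} = -6$ ($U{\left(v \right)} = -7 - -1 = -7 + 1 = -6$)
$Q = -735$ ($Q = \left(-49\right) 15 = -735$)
$M = 284$ ($M = \left(1 + 6\right) \left(-6 - 4\right) \left(-4\right) - -4 = 7 \left(-10\right) \left(-4\right) + 4 = \left(-70\right) \left(-4\right) + 4 = 280 + 4 = 284$)
$W = 284$
$W Q = 284 \left(-735\right) = -208740$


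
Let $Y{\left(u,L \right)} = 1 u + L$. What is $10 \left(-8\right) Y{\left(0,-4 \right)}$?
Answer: $320$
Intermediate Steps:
$Y{\left(u,L \right)} = L + u$ ($Y{\left(u,L \right)} = u + L = L + u$)
$10 \left(-8\right) Y{\left(0,-4 \right)} = 10 \left(-8\right) \left(-4 + 0\right) = \left(-80\right) \left(-4\right) = 320$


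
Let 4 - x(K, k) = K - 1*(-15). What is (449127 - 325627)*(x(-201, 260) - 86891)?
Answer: -10707573500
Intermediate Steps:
x(K, k) = -11 - K (x(K, k) = 4 - (K - 1*(-15)) = 4 - (K + 15) = 4 - (15 + K) = 4 + (-15 - K) = -11 - K)
(449127 - 325627)*(x(-201, 260) - 86891) = (449127 - 325627)*((-11 - 1*(-201)) - 86891) = 123500*((-11 + 201) - 86891) = 123500*(190 - 86891) = 123500*(-86701) = -10707573500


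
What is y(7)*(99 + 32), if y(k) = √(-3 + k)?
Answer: 262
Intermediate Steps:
y(7)*(99 + 32) = √(-3 + 7)*(99 + 32) = √4*131 = 2*131 = 262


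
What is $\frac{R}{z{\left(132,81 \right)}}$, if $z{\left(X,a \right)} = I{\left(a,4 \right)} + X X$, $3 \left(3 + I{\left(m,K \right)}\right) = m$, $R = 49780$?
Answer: $\frac{12445}{4362} \approx 2.8531$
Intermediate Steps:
$I{\left(m,K \right)} = -3 + \frac{m}{3}$
$z{\left(X,a \right)} = -3 + X^{2} + \frac{a}{3}$ ($z{\left(X,a \right)} = \left(-3 + \frac{a}{3}\right) + X X = \left(-3 + \frac{a}{3}\right) + X^{2} = -3 + X^{2} + \frac{a}{3}$)
$\frac{R}{z{\left(132,81 \right)}} = \frac{49780}{-3 + 132^{2} + \frac{1}{3} \cdot 81} = \frac{49780}{-3 + 17424 + 27} = \frac{49780}{17448} = 49780 \cdot \frac{1}{17448} = \frac{12445}{4362}$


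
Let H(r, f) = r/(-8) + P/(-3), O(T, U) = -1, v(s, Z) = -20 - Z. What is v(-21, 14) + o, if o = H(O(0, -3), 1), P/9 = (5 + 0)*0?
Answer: -271/8 ≈ -33.875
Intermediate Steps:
P = 0 (P = 9*((5 + 0)*0) = 9*(5*0) = 9*0 = 0)
H(r, f) = -r/8 (H(r, f) = r/(-8) + 0/(-3) = r*(-1/8) + 0*(-1/3) = -r/8 + 0 = -r/8)
o = 1/8 (o = -1/8*(-1) = 1/8 ≈ 0.12500)
v(-21, 14) + o = (-20 - 1*14) + 1/8 = (-20 - 14) + 1/8 = -34 + 1/8 = -271/8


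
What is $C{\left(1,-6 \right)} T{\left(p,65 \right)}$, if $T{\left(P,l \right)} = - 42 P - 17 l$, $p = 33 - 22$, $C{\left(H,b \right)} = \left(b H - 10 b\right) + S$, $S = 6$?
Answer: $-94020$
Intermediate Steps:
$C{\left(H,b \right)} = 6 - 10 b + H b$ ($C{\left(H,b \right)} = \left(b H - 10 b\right) + 6 = \left(H b - 10 b\right) + 6 = \left(- 10 b + H b\right) + 6 = 6 - 10 b + H b$)
$p = 11$
$C{\left(1,-6 \right)} T{\left(p,65 \right)} = \left(6 - -60 + 1 \left(-6\right)\right) \left(\left(-42\right) 11 - 1105\right) = \left(6 + 60 - 6\right) \left(-462 - 1105\right) = 60 \left(-1567\right) = -94020$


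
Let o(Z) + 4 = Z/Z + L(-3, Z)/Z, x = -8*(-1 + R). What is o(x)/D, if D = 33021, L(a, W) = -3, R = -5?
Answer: -49/528336 ≈ -9.2744e-5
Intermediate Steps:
x = 48 (x = -8*(-1 - 5) = -8*(-6) = 48)
o(Z) = -3 - 3/Z (o(Z) = -4 + (Z/Z - 3/Z) = -4 + (1 - 3/Z) = -3 - 3/Z)
o(x)/D = (-3 - 3/48)/33021 = (-3 - 3*1/48)*(1/33021) = (-3 - 1/16)*(1/33021) = -49/16*1/33021 = -49/528336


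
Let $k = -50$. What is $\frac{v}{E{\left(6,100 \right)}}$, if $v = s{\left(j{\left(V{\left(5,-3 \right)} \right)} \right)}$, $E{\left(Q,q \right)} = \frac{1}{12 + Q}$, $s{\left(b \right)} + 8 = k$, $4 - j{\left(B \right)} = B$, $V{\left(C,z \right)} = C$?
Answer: $-1044$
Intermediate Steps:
$j{\left(B \right)} = 4 - B$
$s{\left(b \right)} = -58$ ($s{\left(b \right)} = -8 - 50 = -58$)
$v = -58$
$\frac{v}{E{\left(6,100 \right)}} = - \frac{58}{\frac{1}{12 + 6}} = - \frac{58}{\frac{1}{18}} = - 58 \frac{1}{\frac{1}{18}} = \left(-58\right) 18 = -1044$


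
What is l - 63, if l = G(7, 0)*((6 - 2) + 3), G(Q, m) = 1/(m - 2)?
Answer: -133/2 ≈ -66.500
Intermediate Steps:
G(Q, m) = 1/(-2 + m)
l = -7/2 (l = ((6 - 2) + 3)/(-2 + 0) = (4 + 3)/(-2) = -½*7 = -7/2 ≈ -3.5000)
l - 63 = -7/2 - 63 = -133/2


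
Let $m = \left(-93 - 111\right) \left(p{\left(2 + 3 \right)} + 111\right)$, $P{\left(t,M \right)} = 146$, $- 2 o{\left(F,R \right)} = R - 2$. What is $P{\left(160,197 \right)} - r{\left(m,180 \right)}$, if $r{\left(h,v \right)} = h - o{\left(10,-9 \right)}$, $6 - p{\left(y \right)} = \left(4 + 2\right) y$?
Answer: $\frac{35799}{2} \approx 17900.0$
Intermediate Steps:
$o{\left(F,R \right)} = 1 - \frac{R}{2}$ ($o{\left(F,R \right)} = - \frac{R - 2}{2} = - \frac{-2 + R}{2} = 1 - \frac{R}{2}$)
$p{\left(y \right)} = 6 - 6 y$ ($p{\left(y \right)} = 6 - \left(4 + 2\right) y = 6 - 6 y$)
$m = -17748$ ($m = \left(-93 - 111\right) \left(\left(6 - 6 \left(2 + 3\right)\right) + 111\right) = - 204 \left(\left(6 - 30\right) + 111\right) = - 204 \left(-24 + 111\right) = \left(-204\right) 87 = -17748$)
$r{\left(h,v \right)} = - \frac{11}{2} + h$ ($r{\left(h,v \right)} = h - \left(1 - - \frac{9}{2}\right) = h - \left(1 + \frac{9}{2}\right) = h - \frac{11}{2} = - \frac{11}{2} + h$)
$P{\left(160,197 \right)} - r{\left(m,180 \right)} = 146 - \left(- \frac{11}{2} - 17748\right) = 146 - - \frac{35507}{2} = 146 + \frac{35507}{2} = \frac{35799}{2}$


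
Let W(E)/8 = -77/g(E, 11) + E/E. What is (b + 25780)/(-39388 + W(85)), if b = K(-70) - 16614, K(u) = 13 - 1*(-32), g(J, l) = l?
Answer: -9211/39436 ≈ -0.23357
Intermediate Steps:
K(u) = 45 (K(u) = 13 + 32 = 45)
W(E) = -48 (W(E) = 8*(-77/11 + E/E) = 8*(-77*1/11 + 1) = 8*(-7 + 1) = 8*(-6) = -48)
b = -16569 (b = 45 - 16614 = -16569)
(b + 25780)/(-39388 + W(85)) = (-16569 + 25780)/(-39388 - 48) = 9211/(-39436) = 9211*(-1/39436) = -9211/39436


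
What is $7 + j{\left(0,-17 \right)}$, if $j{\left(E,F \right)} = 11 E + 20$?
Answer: $27$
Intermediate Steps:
$j{\left(E,F \right)} = 20 + 11 E$
$7 + j{\left(0,-17 \right)} = 7 + \left(20 + 11 \cdot 0\right) = 7 + \left(20 + 0\right) = 7 + 20 = 27$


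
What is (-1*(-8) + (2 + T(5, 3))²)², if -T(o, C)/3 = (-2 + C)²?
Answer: 81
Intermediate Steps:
T(o, C) = -3*(-2 + C)²
(-1*(-8) + (2 + T(5, 3))²)² = (-1*(-8) + (2 - 3*(-2 + 3)²)²)² = (8 + (2 - 3*1²)²)² = (8 + (2 - 3*1)²)² = (8 + (2 - 3)²)² = (8 + (-1)²)² = (8 + 1)² = 9² = 81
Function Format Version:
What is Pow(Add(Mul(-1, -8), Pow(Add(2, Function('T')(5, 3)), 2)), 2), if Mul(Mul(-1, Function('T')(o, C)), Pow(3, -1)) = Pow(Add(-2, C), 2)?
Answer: 81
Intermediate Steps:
Function('T')(o, C) = Mul(-3, Pow(Add(-2, C), 2))
Pow(Add(Mul(-1, -8), Pow(Add(2, Function('T')(5, 3)), 2)), 2) = Pow(Add(Mul(-1, -8), Pow(Add(2, Mul(-3, Pow(Add(-2, 3), 2))), 2)), 2) = Pow(Add(8, Pow(Add(2, Mul(-3, Pow(1, 2))), 2)), 2) = Pow(Add(8, Pow(Add(2, Mul(-3, 1)), 2)), 2) = Pow(Add(8, Pow(Add(2, -3), 2)), 2) = Pow(Add(8, Pow(-1, 2)), 2) = Pow(Add(8, 1), 2) = Pow(9, 2) = 81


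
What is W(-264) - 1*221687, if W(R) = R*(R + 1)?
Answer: -152255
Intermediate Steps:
W(R) = R*(1 + R)
W(-264) - 1*221687 = -264*(1 - 264) - 1*221687 = -264*(-263) - 221687 = 69432 - 221687 = -152255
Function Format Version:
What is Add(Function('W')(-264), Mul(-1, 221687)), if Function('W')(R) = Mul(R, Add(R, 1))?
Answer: -152255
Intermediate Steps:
Function('W')(R) = Mul(R, Add(1, R))
Add(Function('W')(-264), Mul(-1, 221687)) = Add(Mul(-264, Add(1, -264)), Mul(-1, 221687)) = Add(Mul(-264, -263), -221687) = Add(69432, -221687) = -152255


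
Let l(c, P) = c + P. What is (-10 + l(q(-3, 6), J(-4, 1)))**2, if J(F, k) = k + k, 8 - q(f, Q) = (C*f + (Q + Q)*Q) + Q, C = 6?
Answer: 3600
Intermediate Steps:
q(f, Q) = 8 - Q - 6*f - 2*Q**2 (q(f, Q) = 8 - ((6*f + (Q + Q)*Q) + Q) = 8 - ((6*f + (2*Q)*Q) + Q) = 8 - ((6*f + 2*Q**2) + Q) = 8 - ((2*Q**2 + 6*f) + Q) = 8 - (Q + 2*Q**2 + 6*f) = 8 + (-Q - 6*f - 2*Q**2) = 8 - Q - 6*f - 2*Q**2)
J(F, k) = 2*k
l(c, P) = P + c
(-10 + l(q(-3, 6), J(-4, 1)))**2 = (-10 + (2*1 + (8 - 1*6 - 6*(-3) - 2*6**2)))**2 = (-10 + (2 + (8 - 6 + 18 - 2*36)))**2 = (-10 + (2 + (8 - 6 + 18 - 72)))**2 = (-10 + (2 - 52))**2 = (-10 - 50)**2 = (-60)**2 = 3600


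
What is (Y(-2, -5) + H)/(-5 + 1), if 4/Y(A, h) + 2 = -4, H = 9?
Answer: -25/12 ≈ -2.0833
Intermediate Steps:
Y(A, h) = -⅔ (Y(A, h) = 4/(-2 - 4) = 4/(-6) = 4*(-⅙) = -⅔)
(Y(-2, -5) + H)/(-5 + 1) = (-⅔ + 9)/(-5 + 1) = (25/3)/(-4) = (25/3)*(-¼) = -25/12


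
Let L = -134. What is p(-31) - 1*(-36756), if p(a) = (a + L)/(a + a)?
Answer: 2279037/62 ≈ 36759.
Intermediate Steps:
p(a) = (-134 + a)/(2*a) (p(a) = (a - 134)/(a + a) = (-134 + a)/((2*a)) = (-134 + a)*(1/(2*a)) = (-134 + a)/(2*a))
p(-31) - 1*(-36756) = (1/2)*(-134 - 31)/(-31) - 1*(-36756) = (1/2)*(-1/31)*(-165) + 36756 = 165/62 + 36756 = 2279037/62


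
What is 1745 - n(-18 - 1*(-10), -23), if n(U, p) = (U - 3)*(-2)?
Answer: 1723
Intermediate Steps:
n(U, p) = 6 - 2*U (n(U, p) = (-3 + U)*(-2) = 6 - 2*U)
1745 - n(-18 - 1*(-10), -23) = 1745 - (6 - 2*(-18 - 1*(-10))) = 1745 - (6 - 2*(-18 + 10)) = 1745 - (6 - 2*(-8)) = 1745 - (6 + 16) = 1745 - 1*22 = 1745 - 22 = 1723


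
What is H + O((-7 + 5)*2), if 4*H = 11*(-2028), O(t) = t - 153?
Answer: -5734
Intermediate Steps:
O(t) = -153 + t
H = -5577 (H = (11*(-2028))/4 = (¼)*(-22308) = -5577)
H + O((-7 + 5)*2) = -5577 + (-153 + (-7 + 5)*2) = -5577 + (-153 - 2*2) = -5577 + (-153 - 4) = -5577 - 157 = -5734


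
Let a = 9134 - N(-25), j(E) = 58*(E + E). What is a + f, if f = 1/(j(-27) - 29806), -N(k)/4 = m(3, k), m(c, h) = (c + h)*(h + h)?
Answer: 445782891/32938 ≈ 13534.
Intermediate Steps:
m(c, h) = 2*h*(c + h) (m(c, h) = (c + h)*(2*h) = 2*h*(c + h))
N(k) = -8*k*(3 + k)
j(E) = 116*E (j(E) = 58*(2*E) = 116*E)
a = 13534 (a = 9134 - (-8)*(-25)*(3 - 25) = 9134 - (-8)*(-25)*(-22) = 9134 - 1*(-4400) = 9134 + 4400 = 13534)
f = -1/32938 (f = 1/(116*(-27) - 29806) = 1/(-3132 - 29806) = 1/(-32938) = -1/32938 ≈ -3.0360e-5)
a + f = 13534 - 1/32938 = 445782891/32938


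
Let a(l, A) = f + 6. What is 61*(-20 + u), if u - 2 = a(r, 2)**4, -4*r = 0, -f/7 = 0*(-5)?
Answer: 77958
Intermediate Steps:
f = 0 (f = -0*(-5) = -7*0 = 0)
r = 0 (r = -1/4*0 = 0)
a(l, A) = 6 (a(l, A) = 0 + 6 = 6)
u = 1298 (u = 2 + 6**4 = 2 + 1296 = 1298)
61*(-20 + u) = 61*(-20 + 1298) = 61*1278 = 77958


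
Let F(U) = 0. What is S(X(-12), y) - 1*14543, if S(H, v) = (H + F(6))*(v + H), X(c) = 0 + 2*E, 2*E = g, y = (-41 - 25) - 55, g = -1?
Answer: -14421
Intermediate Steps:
y = -121 (y = -66 - 55 = -121)
E = -1/2 (E = (1/2)*(-1) = -1/2 ≈ -0.50000)
X(c) = -1 (X(c) = 0 + 2*(-1/2) = 0 - 1 = -1)
S(H, v) = H*(H + v) (S(H, v) = (H + 0)*(v + H) = H*(H + v))
S(X(-12), y) - 1*14543 = -(-1 - 121) - 1*14543 = -1*(-122) - 14543 = 122 - 14543 = -14421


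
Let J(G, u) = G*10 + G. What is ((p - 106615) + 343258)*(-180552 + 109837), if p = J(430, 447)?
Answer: -17068691695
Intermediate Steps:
J(G, u) = 11*G (J(G, u) = 10*G + G = 11*G)
p = 4730 (p = 11*430 = 4730)
((p - 106615) + 343258)*(-180552 + 109837) = ((4730 - 106615) + 343258)*(-180552 + 109837) = (-101885 + 343258)*(-70715) = 241373*(-70715) = -17068691695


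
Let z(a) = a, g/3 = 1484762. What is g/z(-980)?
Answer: -2227143/490 ≈ -4545.2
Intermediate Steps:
g = 4454286 (g = 3*1484762 = 4454286)
g/z(-980) = 4454286/(-980) = 4454286*(-1/980) = -2227143/490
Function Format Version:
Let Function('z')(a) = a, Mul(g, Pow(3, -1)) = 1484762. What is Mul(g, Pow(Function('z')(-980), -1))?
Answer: Rational(-2227143, 490) ≈ -4545.2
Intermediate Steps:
g = 4454286 (g = Mul(3, 1484762) = 4454286)
Mul(g, Pow(Function('z')(-980), -1)) = Mul(4454286, Pow(-980, -1)) = Mul(4454286, Rational(-1, 980)) = Rational(-2227143, 490)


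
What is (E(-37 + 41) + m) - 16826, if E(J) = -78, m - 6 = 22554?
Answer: 5656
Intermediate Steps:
m = 22560 (m = 6 + 22554 = 22560)
(E(-37 + 41) + m) - 16826 = (-78 + 22560) - 16826 = 22482 - 16826 = 5656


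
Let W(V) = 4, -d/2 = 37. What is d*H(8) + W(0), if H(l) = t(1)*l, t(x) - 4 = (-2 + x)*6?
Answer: 1188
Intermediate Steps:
t(x) = -8 + 6*x (t(x) = 4 + (-2 + x)*6 = 4 + (-12 + 6*x) = -8 + 6*x)
d = -74 (d = -2*37 = -74)
H(l) = -2*l (H(l) = (-8 + 6*1)*l = (-8 + 6)*l = -2*l)
d*H(8) + W(0) = -(-148)*8 + 4 = -74*(-16) + 4 = 1184 + 4 = 1188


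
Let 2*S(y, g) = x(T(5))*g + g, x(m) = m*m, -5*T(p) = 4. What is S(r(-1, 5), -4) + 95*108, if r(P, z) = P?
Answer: 256418/25 ≈ 10257.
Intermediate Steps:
T(p) = -4/5 (T(p) = -1/5*4 = -4/5)
x(m) = m**2
S(y, g) = 41*g/50 (S(y, g) = ((-4/5)**2*g + g)/2 = (16*g/25 + g)/2 = (41*g/25)/2 = 41*g/50)
S(r(-1, 5), -4) + 95*108 = (41/50)*(-4) + 95*108 = -82/25 + 10260 = 256418/25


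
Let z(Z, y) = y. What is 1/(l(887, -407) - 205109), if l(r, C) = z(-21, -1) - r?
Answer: -1/205997 ≈ -4.8544e-6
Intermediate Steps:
l(r, C) = -1 - r
1/(l(887, -407) - 205109) = 1/((-1 - 1*887) - 205109) = 1/((-1 - 887) - 205109) = 1/(-888 - 205109) = 1/(-205997) = -1/205997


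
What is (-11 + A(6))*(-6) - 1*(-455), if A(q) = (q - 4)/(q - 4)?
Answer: 515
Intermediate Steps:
A(q) = 1 (A(q) = (-4 + q)/(-4 + q) = 1)
(-11 + A(6))*(-6) - 1*(-455) = (-11 + 1)*(-6) - 1*(-455) = -10*(-6) + 455 = 60 + 455 = 515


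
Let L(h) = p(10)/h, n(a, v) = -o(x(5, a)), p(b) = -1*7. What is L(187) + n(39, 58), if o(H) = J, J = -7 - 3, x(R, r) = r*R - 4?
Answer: 1863/187 ≈ 9.9626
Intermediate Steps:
p(b) = -7
x(R, r) = -4 + R*r (x(R, r) = R*r - 4 = -4 + R*r)
J = -10
o(H) = -10
n(a, v) = 10 (n(a, v) = -1*(-10) = 10)
L(h) = -7/h
L(187) + n(39, 58) = -7/187 + 10 = 1863/187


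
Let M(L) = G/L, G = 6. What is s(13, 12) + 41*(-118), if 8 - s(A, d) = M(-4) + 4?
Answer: -9665/2 ≈ -4832.5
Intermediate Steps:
M(L) = 6/L
s(A, d) = 11/2 (s(A, d) = 8 - (6/(-4) + 4) = 8 - (6*(-¼) + 4) = 8 - (-3/2 + 4) = 8 - 1*5/2 = 8 - 5/2 = 11/2)
s(13, 12) + 41*(-118) = 11/2 + 41*(-118) = 11/2 - 4838 = -9665/2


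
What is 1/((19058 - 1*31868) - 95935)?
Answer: -1/108745 ≈ -9.1958e-6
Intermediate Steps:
1/((19058 - 1*31868) - 95935) = 1/((19058 - 31868) - 95935) = 1/(-12810 - 95935) = 1/(-108745) = -1/108745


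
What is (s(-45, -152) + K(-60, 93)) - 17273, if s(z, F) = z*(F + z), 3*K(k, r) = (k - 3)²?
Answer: -7085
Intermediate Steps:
K(k, r) = (-3 + k)²/3 (K(k, r) = (k - 3)²/3 = (-3 + k)²/3)
(s(-45, -152) + K(-60, 93)) - 17273 = (-45*(-152 - 45) + (-3 - 60)²/3) - 17273 = (-45*(-197) + (⅓)*(-63)²) - 17273 = (8865 + (⅓)*3969) - 17273 = (8865 + 1323) - 17273 = 10188 - 17273 = -7085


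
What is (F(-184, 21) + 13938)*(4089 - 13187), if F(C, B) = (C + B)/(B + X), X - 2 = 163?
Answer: -11792395445/93 ≈ -1.2680e+8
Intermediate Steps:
X = 165 (X = 2 + 163 = 165)
F(C, B) = (B + C)/(165 + B) (F(C, B) = (C + B)/(B + 165) = (B + C)/(165 + B))
(F(-184, 21) + 13938)*(4089 - 13187) = ((21 - 184)/(165 + 21) + 13938)*(4089 - 13187) = (-163/186 + 13938)*(-9098) = (2592305/186)*(-9098) = -11792395445/93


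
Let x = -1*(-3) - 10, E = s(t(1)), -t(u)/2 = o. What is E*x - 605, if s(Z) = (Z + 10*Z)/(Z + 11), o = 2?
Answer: -561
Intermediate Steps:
t(u) = -4 (t(u) = -2*2 = -4)
s(Z) = 11*Z/(11 + Z) (s(Z) = (11*Z)/(11 + Z) = 11*Z/(11 + Z))
E = -44/7 (E = 11*(-4)/(11 - 4) = 11*(-4)/7 = 11*(-4)*(⅐) = -44/7 ≈ -6.2857)
x = -7 (x = 3 - 10 = -7)
E*x - 605 = -44/7*(-7) - 605 = 44 - 605 = -561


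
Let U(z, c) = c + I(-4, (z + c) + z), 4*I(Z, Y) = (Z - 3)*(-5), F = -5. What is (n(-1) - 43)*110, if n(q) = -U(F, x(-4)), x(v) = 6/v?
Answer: -11055/2 ≈ -5527.5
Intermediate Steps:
I(Z, Y) = 15/4 - 5*Z/4 (I(Z, Y) = ((Z - 3)*(-5))/4 = ((-3 + Z)*(-5))/4 = (15 - 5*Z)/4 = 15/4 - 5*Z/4)
U(z, c) = 35/4 + c (U(z, c) = c + (15/4 - 5/4*(-4)) = c + (15/4 + 5) = c + 35/4 = 35/4 + c)
n(q) = -29/4 (n(q) = -(35/4 + 6/(-4)) = -(35/4 + 6*(-¼)) = -(35/4 - 3/2) = -1*29/4 = -29/4)
(n(-1) - 43)*110 = (-29/4 - 43)*110 = -201/4*110 = -11055/2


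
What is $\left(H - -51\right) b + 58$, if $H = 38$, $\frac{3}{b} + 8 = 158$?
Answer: $\frac{2989}{50} \approx 59.78$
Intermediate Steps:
$b = \frac{1}{50}$ ($b = \frac{3}{-8 + 158} = \frac{3}{150} = 3 \cdot \frac{1}{150} = \frac{1}{50} \approx 0.02$)
$\left(H - -51\right) b + 58 = \left(38 - -51\right) \frac{1}{50} + 58 = \left(38 + 51\right) \frac{1}{50} + 58 = 89 \cdot \frac{1}{50} + 58 = \frac{89}{50} + 58 = \frac{2989}{50}$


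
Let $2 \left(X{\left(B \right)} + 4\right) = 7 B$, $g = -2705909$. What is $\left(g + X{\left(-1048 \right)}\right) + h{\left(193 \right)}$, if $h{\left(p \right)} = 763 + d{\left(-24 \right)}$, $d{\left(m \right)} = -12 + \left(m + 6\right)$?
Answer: $-2708848$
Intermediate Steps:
$d{\left(m \right)} = -6 + m$ ($d{\left(m \right)} = -12 + \left(6 + m\right) = -6 + m$)
$X{\left(B \right)} = -4 + \frac{7 B}{2}$
$h{\left(p \right)} = 733$ ($h{\left(p \right)} = 763 - 30 = 733$)
$\left(g + X{\left(-1048 \right)}\right) + h{\left(193 \right)} = \left(-2705909 + \left(-4 + \frac{7}{2} \left(-1048\right)\right)\right) + 733 = \left(-2705909 - 3672\right) + 733 = -2709581 + 733 = -2708848$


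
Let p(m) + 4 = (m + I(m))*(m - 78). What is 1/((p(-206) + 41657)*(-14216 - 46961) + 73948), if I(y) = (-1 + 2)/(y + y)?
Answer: -103/631109120190 ≈ -1.6320e-10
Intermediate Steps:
I(y) = 1/(2*y)
p(m) = -4 + (-78 + m)*(m + 1/(2*m)) (p(m) = -4 + (m + 1/(2*m))*(m - 78) = -4 + (m + 1/(2*m))*(-78 + m) = -4 + (-78 + m)*(m + 1/(2*m)))
1/((p(-206) + 41657)*(-14216 - 46961) + 73948) = 1/(((-7/2 + (-206)**2 - 78*(-206) - 39/(-206)) + 41657)*(-14216 - 46961) + 73948) = 1/(((-7/2 + 42436 + 16068 - 39*(-1/206)) + 41657)*(-61177) + 73948) = 1/(((-7/2 + 42436 + 16068 + 39/206) + 41657)*(-61177) + 73948) = 1/((6025571/103 + 41657)*(-61177) + 73948) = 1/((10316242/103)*(-61177) + 73948) = 1/(-631116736834/103 + 73948) = 1/(-631109120190/103) = -103/631109120190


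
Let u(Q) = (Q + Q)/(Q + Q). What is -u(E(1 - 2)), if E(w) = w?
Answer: -1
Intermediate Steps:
u(Q) = 1 (u(Q) = (2*Q)/((2*Q)) = (2*Q)*(1/(2*Q)) = 1)
-u(E(1 - 2)) = -1*1 = -1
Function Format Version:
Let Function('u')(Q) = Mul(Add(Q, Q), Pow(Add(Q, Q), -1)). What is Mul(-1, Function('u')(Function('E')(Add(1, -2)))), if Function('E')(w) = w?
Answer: -1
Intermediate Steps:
Function('u')(Q) = 1 (Function('u')(Q) = Mul(Mul(2, Q), Pow(Mul(2, Q), -1)) = Mul(Mul(2, Q), Mul(Rational(1, 2), Pow(Q, -1))) = 1)
Mul(-1, Function('u')(Function('E')(Add(1, -2)))) = Mul(-1, 1) = -1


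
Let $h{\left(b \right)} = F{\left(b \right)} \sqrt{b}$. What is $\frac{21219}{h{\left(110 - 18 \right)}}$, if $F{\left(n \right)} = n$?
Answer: $\frac{21219 \sqrt{23}}{4232} \approx 24.046$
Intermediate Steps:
$h{\left(b \right)} = b^{\frac{3}{2}}$ ($h{\left(b \right)} = b \sqrt{b} = b^{\frac{3}{2}}$)
$\frac{21219}{h{\left(110 - 18 \right)}} = \frac{21219}{\left(110 - 18\right)^{\frac{3}{2}}} = \frac{21219}{92^{\frac{3}{2}}} = \frac{21219}{184 \sqrt{23}} = 21219 \frac{\sqrt{23}}{4232} = \frac{21219 \sqrt{23}}{4232}$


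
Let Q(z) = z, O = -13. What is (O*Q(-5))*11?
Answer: 715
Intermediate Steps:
(O*Q(-5))*11 = -13*(-5)*11 = 65*11 = 715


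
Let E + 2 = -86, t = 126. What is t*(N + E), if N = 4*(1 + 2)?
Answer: -9576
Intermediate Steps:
E = -88 (E = -2 - 86 = -88)
N = 12 (N = 4*3 = 12)
t*(N + E) = 126*(12 - 88) = 126*(-76) = -9576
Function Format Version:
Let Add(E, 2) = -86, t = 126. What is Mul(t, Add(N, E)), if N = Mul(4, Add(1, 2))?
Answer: -9576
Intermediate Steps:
E = -88 (E = Add(-2, -86) = -88)
N = 12 (N = Mul(4, 3) = 12)
Mul(t, Add(N, E)) = Mul(126, Add(12, -88)) = Mul(126, -76) = -9576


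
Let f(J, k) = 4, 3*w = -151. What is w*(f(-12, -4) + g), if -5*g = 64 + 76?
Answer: 1208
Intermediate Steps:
w = -151/3 (w = (1/3)*(-151) = -151/3 ≈ -50.333)
g = -28 (g = -(64 + 76)/5 = -1/5*140 = -28)
w*(f(-12, -4) + g) = -151*(4 - 28)/3 = -151/3*(-24) = 1208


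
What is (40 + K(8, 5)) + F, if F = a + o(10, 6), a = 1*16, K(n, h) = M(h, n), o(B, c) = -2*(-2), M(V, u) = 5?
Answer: 65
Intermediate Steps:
o(B, c) = 4
K(n, h) = 5
a = 16
F = 20 (F = 16 + 4 = 20)
(40 + K(8, 5)) + F = (40 + 5) + 20 = 45 + 20 = 65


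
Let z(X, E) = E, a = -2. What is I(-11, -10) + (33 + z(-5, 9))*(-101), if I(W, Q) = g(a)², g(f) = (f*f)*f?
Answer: -4178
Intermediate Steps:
g(f) = f³ (g(f) = f²*f = f³)
I(W, Q) = 64 (I(W, Q) = ((-2)³)² = (-8)² = 64)
I(-11, -10) + (33 + z(-5, 9))*(-101) = 64 + (33 + 9)*(-101) = 64 + 42*(-101) = 64 - 4242 = -4178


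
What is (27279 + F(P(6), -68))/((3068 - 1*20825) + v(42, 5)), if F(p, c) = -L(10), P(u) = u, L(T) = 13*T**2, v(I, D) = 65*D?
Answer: -25979/17432 ≈ -1.4903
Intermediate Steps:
F(p, c) = -1300 (F(p, c) = -13*10**2 = -13*100 = -1*1300 = -1300)
(27279 + F(P(6), -68))/((3068 - 1*20825) + v(42, 5)) = (27279 - 1300)/((3068 - 1*20825) + 65*5) = 25979/((3068 - 20825) + 325) = 25979/(-17757 + 325) = 25979/(-17432) = 25979*(-1/17432) = -25979/17432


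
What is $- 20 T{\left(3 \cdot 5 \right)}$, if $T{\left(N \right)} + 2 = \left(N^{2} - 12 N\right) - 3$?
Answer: $-800$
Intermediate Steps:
$T{\left(N \right)} = -5 + N^{2} - 12 N$ ($T{\left(N \right)} = -2 - \left(3 - N^{2} + 12 N\right) = -5 + N^{2} - 12 N$)
$- 20 T{\left(3 \cdot 5 \right)} = - 20 \left(-5 + \left(3 \cdot 5\right)^{2} - 12 \cdot 3 \cdot 5\right) = - 20 \left(-5 + 15^{2} - 180\right) = - 20 \left(-5 + 225 - 180\right) = \left(-20\right) 40 = -800$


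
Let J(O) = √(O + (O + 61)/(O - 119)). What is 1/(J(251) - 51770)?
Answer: -569470/29481459113 - √30657/29481459113 ≈ -1.9322e-5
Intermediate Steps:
J(O) = √(O + (61 + O)/(-119 + O))
1/(J(251) - 51770) = 1/(√((61 + 251 + 251*(-119 + 251))/(-119 + 251)) - 51770) = 1/(√((61 + 251 + 251*132)/132) - 51770) = 1/(√((61 + 251 + 33132)/132) - 51770) = 1/(√((1/132)*33444) - 51770) = 1/(√(2787/11) - 51770) = 1/(√30657/11 - 51770) = 1/(-51770 + √30657/11)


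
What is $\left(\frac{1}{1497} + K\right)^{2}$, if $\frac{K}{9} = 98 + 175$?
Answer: $\frac{13528640296900}{2241009} \approx 6.0368 \cdot 10^{6}$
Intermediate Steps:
$K = 2457$ ($K = 9 \left(98 + 175\right) = 9 \cdot 273 = 2457$)
$\left(\frac{1}{1497} + K\right)^{2} = \left(\frac{1}{1497} + 2457\right)^{2} = \left(\frac{3678130}{1497}\right)^{2} = \frac{13528640296900}{2241009}$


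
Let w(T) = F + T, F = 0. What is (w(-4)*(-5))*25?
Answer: 500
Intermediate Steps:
w(T) = T (w(T) = 0 + T = T)
(w(-4)*(-5))*25 = -4*(-5)*25 = 20*25 = 500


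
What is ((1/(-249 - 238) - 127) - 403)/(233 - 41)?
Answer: -86037/31168 ≈ -2.7604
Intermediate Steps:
((1/(-249 - 238) - 127) - 403)/(233 - 41) = ((1/(-487) - 127) - 403)/192 = ((-1/487 - 127) - 403)*(1/192) = (-61850/487 - 403)*(1/192) = -258111/487*1/192 = -86037/31168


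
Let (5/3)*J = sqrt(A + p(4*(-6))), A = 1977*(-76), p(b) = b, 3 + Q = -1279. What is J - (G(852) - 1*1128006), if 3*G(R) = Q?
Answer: 3385300/3 + 6*I*sqrt(37569)/5 ≈ 1.1284e+6 + 232.59*I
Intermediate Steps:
Q = -1282 (Q = -3 - 1279 = -1282)
G(R) = -1282/3 (G(R) = (1/3)*(-1282) = -1282/3)
A = -150252
J = 6*I*sqrt(37569)/5 (J = 3*sqrt(-150252 + 4*(-6))/5 = 3*sqrt(-150252 - 24)/5 = 3*sqrt(-150276)/5 = 3*(2*I*sqrt(37569))/5 = 6*I*sqrt(37569)/5 ≈ 232.59*I)
J - (G(852) - 1*1128006) = 6*I*sqrt(37569)/5 - (-1282/3 - 1*1128006) = 6*I*sqrt(37569)/5 - (-1282/3 - 1128006) = 6*I*sqrt(37569)/5 - 1*(-3385300/3) = 6*I*sqrt(37569)/5 + 3385300/3 = 3385300/3 + 6*I*sqrt(37569)/5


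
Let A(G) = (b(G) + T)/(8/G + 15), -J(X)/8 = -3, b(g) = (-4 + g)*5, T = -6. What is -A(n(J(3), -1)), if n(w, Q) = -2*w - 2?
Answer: 6900/371 ≈ 18.598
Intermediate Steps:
b(g) = -20 + 5*g
J(X) = 24 (J(X) = -8*(-3) = 24)
n(w, Q) = -2 - 2*w
A(G) = (-26 + 5*G)/(15 + 8/G) (A(G) = ((-20 + 5*G) - 6)/(8/G + 15) = (-26 + 5*G)/(15 + 8/G))
-A(n(J(3), -1)) = -(-2 - 2*24)*(-26 + 5*(-2 - 2*24))/(8 + 15*(-2 - 2*24)) = -(-2 - 48)*(-26 + 5*(-2 - 48))/(8 + 15*(-2 - 48)) = -(-50)*(-26 + 5*(-50))/(8 + 15*(-50)) = -(-50)*(-26 - 250)/(8 - 750) = -(-50)*(-276)/(-742) = -(-50)*(-1)*(-276)/742 = -1*(-6900/371) = 6900/371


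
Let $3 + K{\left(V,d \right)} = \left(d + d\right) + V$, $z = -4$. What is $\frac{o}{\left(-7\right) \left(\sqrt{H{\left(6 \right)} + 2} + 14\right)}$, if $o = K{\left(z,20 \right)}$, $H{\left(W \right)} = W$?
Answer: $- \frac{33}{94} + \frac{33 \sqrt{2}}{658} \approx -0.28014$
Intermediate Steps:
$K{\left(V,d \right)} = -3 + V + 2 d$ ($K{\left(V,d \right)} = -3 + \left(\left(d + d\right) + V\right) = -3 + \left(2 d + V\right) = -3 + \left(V + 2 d\right) = -3 + V + 2 d$)
$o = 33$ ($o = -3 - 4 + 2 \cdot 20 = -3 - 4 + 40 = 33$)
$\frac{o}{\left(-7\right) \left(\sqrt{H{\left(6 \right)} + 2} + 14\right)} = \frac{33}{\left(-7\right) \left(\sqrt{6 + 2} + 14\right)} = \frac{33}{\left(-7\right) \left(\sqrt{8} + 14\right)} = \frac{33}{\left(-7\right) \left(2 \sqrt{2} + 14\right)} = \frac{33}{\left(-7\right) \left(14 + 2 \sqrt{2}\right)} = \frac{33}{-98 - 14 \sqrt{2}}$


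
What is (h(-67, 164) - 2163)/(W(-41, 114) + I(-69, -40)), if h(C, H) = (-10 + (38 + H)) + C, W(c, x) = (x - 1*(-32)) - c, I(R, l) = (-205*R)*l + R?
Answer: 1019/282841 ≈ 0.0036027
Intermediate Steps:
I(R, l) = R - 205*R*l (I(R, l) = -205*R*l + R = R - 205*R*l)
W(c, x) = 32 + x - c (W(c, x) = (x + 32) - c = (32 + x) - c = 32 + x - c)
h(C, H) = 28 + C + H (h(C, H) = (28 + H) + C = 28 + C + H)
(h(-67, 164) - 2163)/(W(-41, 114) + I(-69, -40)) = ((28 - 67 + 164) - 2163)/((32 + 114 - 1*(-41)) - 69*(1 - 205*(-40))) = (125 - 2163)/((32 + 114 + 41) - 69*(1 + 8200)) = -2038/(187 - 69*8201) = -2038/(187 - 565869) = -2038/(-565682) = -2038*(-1/565682) = 1019/282841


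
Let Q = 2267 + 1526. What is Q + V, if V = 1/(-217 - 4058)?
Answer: 16215074/4275 ≈ 3793.0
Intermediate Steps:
V = -1/4275 (V = 1/(-4275) = -1/4275 ≈ -0.00023392)
Q = 3793
Q + V = 3793 - 1/4275 = 16215074/4275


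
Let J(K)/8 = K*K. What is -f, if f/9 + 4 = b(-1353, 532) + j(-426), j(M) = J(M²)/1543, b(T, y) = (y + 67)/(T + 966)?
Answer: -101962232118475/66349 ≈ -1.5368e+9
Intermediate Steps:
b(T, y) = (67 + y)/(966 + T)
J(K) = 8*K² (J(K) = 8*(K*K) = 8*K²)
j(M) = 8*M⁴/1543 (j(M) = (8*(M²)²)/1543 = (8*M⁴)*(1/1543) = 8*M⁴/1543)
f = 101962232118475/66349 (f = -36 + 9*((67 + 532)/(966 - 1353) + (8/1543)*(-426)⁴) = -36 + 9*(599/(-387) + (8/1543)*32933538576) = -36 + 9*(-1/387*599 + 263468308608/1543) = -36 + 9*(-599/387 + 263468308608/1543) = -36 + 9*(101962234507039/597141) = -36 + 101962234507039/66349 = 101962232118475/66349 ≈ 1.5368e+9)
-f = -1*101962232118475/66349 = -101962232118475/66349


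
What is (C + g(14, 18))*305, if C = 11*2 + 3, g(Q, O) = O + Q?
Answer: 17385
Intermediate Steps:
C = 25 (C = 22 + 3 = 25)
(C + g(14, 18))*305 = (25 + (18 + 14))*305 = (25 + 32)*305 = 57*305 = 17385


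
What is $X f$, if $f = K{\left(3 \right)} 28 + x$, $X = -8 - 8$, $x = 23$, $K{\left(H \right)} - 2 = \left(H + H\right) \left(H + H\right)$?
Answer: $-17392$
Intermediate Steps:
$K{\left(H \right)} = 2 + 4 H^{2}$ ($K{\left(H \right)} = 2 + \left(H + H\right) \left(H + H\right) = 2 + 2 H 2 H = 2 + 4 H^{2}$)
$X = -16$
$f = 1087$ ($f = \left(2 + 4 \cdot 3^{2}\right) 28 + 23 = \left(2 + 4 \cdot 9\right) 28 + 23 = \left(2 + 36\right) 28 + 23 = 38 \cdot 28 + 23 = 1064 + 23 = 1087$)
$X f = \left(-16\right) 1087 = -17392$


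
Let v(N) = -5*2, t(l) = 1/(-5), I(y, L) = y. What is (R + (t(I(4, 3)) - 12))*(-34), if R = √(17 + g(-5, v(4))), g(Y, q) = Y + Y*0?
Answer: 2074/5 - 68*√3 ≈ 297.02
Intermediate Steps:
t(l) = -⅕
v(N) = -10
g(Y, q) = Y (g(Y, q) = Y + 0 = Y)
R = 2*√3 (R = √(17 - 5) = √12 = 2*√3 ≈ 3.4641)
(R + (t(I(4, 3)) - 12))*(-34) = (2*√3 + (-⅕ - 12))*(-34) = (2*√3 - 61/5)*(-34) = (-61/5 + 2*√3)*(-34) = 2074/5 - 68*√3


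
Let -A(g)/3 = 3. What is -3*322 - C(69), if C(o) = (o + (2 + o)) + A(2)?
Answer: -1097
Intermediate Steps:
A(g) = -9 (A(g) = -3*3 = -9)
C(o) = -7 + 2*o (C(o) = (o + (2 + o)) - 9 = (2 + 2*o) - 9 = -7 + 2*o)
-3*322 - C(69) = -3*322 - (-7 + 2*69) = -966 - (-7 + 138) = -966 - 1*131 = -966 - 131 = -1097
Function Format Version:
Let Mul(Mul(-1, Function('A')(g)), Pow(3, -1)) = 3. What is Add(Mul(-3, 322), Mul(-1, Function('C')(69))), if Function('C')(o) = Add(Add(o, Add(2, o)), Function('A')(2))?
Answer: -1097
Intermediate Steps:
Function('A')(g) = -9 (Function('A')(g) = Mul(-3, 3) = -9)
Function('C')(o) = Add(-7, Mul(2, o)) (Function('C')(o) = Add(Add(o, Add(2, o)), -9) = Add(Add(2, Mul(2, o)), -9) = Add(-7, Mul(2, o)))
Add(Mul(-3, 322), Mul(-1, Function('C')(69))) = Add(Mul(-3, 322), Mul(-1, Add(-7, Mul(2, 69)))) = Add(-966, Mul(-1, Add(-7, 138))) = Add(-966, Mul(-1, 131)) = Add(-966, -131) = -1097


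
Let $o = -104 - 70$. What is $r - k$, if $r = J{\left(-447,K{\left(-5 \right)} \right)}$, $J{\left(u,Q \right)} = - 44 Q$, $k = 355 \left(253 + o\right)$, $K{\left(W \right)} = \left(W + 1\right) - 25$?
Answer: $-26769$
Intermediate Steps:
$o = -174$ ($o = -104 - 70 = -174$)
$K{\left(W \right)} = -24 + W$ ($K{\left(W \right)} = \left(1 + W\right) - 25 = -24 + W$)
$k = 28045$ ($k = 355 \left(253 - 174\right) = 355 \cdot 79 = 28045$)
$r = 1276$ ($r = - 44 \left(-24 - 5\right) = \left(-44\right) \left(-29\right) = 1276$)
$r - k = 1276 - 28045 = -26769$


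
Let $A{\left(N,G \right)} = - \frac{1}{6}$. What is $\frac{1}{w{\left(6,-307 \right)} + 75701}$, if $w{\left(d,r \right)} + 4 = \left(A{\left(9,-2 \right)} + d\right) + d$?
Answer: $\frac{6}{454253} \approx 1.3208 \cdot 10^{-5}$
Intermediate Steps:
$A{\left(N,G \right)} = - \frac{1}{6}$ ($A{\left(N,G \right)} = \left(-1\right) \frac{1}{6} = - \frac{1}{6}$)
$w{\left(d,r \right)} = - \frac{25}{6} + 2 d$ ($w{\left(d,r \right)} = -4 + \left(\left(- \frac{1}{6} + d\right) + d\right) = -4 + \left(- \frac{1}{6} + 2 d\right) = - \frac{25}{6} + 2 d$)
$\frac{1}{w{\left(6,-307 \right)} + 75701} = \frac{1}{\left(- \frac{25}{6} + 2 \cdot 6\right) + 75701} = \frac{1}{\left(- \frac{25}{6} + 12\right) + 75701} = \frac{1}{\frac{47}{6} + 75701} = \frac{1}{\frac{454253}{6}} = \frac{6}{454253}$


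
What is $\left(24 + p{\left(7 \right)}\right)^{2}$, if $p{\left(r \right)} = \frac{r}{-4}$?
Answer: $\frac{7921}{16} \approx 495.06$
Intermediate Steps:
$p{\left(r \right)} = - \frac{r}{4}$ ($p{\left(r \right)} = r \left(- \frac{1}{4}\right) = - \frac{r}{4}$)
$\left(24 + p{\left(7 \right)}\right)^{2} = \left(24 - \frac{7}{4}\right)^{2} = \left(\frac{89}{4}\right)^{2} = \frac{7921}{16}$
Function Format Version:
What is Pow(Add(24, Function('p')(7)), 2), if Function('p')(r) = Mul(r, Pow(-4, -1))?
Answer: Rational(7921, 16) ≈ 495.06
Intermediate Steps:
Function('p')(r) = Mul(Rational(-1, 4), r) (Function('p')(r) = Mul(r, Rational(-1, 4)) = Mul(Rational(-1, 4), r))
Pow(Add(24, Function('p')(7)), 2) = Pow(Add(24, Mul(Rational(-1, 4), 7)), 2) = Pow(Add(24, Rational(-7, 4)), 2) = Pow(Rational(89, 4), 2) = Rational(7921, 16)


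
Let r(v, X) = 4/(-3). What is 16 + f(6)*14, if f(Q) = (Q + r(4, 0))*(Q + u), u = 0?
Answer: 408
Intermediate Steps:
r(v, X) = -4/3 (r(v, X) = 4*(-⅓) = -4/3)
f(Q) = Q*(-4/3 + Q) (f(Q) = (Q - 4/3)*(Q + 0) = (-4/3 + Q)*Q = Q*(-4/3 + Q))
16 + f(6)*14 = 16 + ((⅓)*6*(-4 + 3*6))*14 = 16 + ((⅓)*6*(-4 + 18))*14 = 16 + ((⅓)*6*14)*14 = 16 + 28*14 = 16 + 392 = 408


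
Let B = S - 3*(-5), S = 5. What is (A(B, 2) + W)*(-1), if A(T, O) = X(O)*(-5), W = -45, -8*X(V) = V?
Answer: 175/4 ≈ 43.750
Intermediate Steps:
X(V) = -V/8
B = 20 (B = 5 - 3*(-5) = 5 + 15 = 20)
A(T, O) = 5*O/8 (A(T, O) = -O/8*(-5) = 5*O/8)
(A(B, 2) + W)*(-1) = ((5/8)*2 - 45)*(-1) = (5/4 - 45)*(-1) = -175/4*(-1) = 175/4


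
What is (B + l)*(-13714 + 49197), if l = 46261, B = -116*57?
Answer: 1406865467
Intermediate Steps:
B = -6612
(B + l)*(-13714 + 49197) = (-6612 + 46261)*(-13714 + 49197) = 39649*35483 = 1406865467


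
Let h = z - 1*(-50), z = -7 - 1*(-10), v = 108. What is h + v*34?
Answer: 3725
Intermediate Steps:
z = 3 (z = -7 + 10 = 3)
h = 53 (h = 3 - 1*(-50) = 3 + 50 = 53)
h + v*34 = 53 + 108*34 = 53 + 3672 = 3725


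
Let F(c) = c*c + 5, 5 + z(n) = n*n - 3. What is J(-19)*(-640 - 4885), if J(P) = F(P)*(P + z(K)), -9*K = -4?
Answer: 1463362550/27 ≈ 5.4199e+7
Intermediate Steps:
K = 4/9 (K = -1/9*(-4) = 4/9 ≈ 0.44444)
z(n) = -8 + n**2 (z(n) = -5 + (n*n - 3) = -5 + (n**2 - 3) = -5 + (-3 + n**2) = -8 + n**2)
F(c) = 5 + c**2 (F(c) = c**2 + 5 = 5 + c**2)
J(P) = (5 + P**2)*(-632/81 + P) (J(P) = (5 + P**2)*(P + (-8 + (4/9)**2)) = (5 + P**2)*(P + (-8 + 16/81)) = (5 + P**2)*(P - 632/81) = (5 + P**2)*(-632/81 + P))
J(-19)*(-640 - 4885) = ((-632 + 81*(-19))*(5 + (-19)**2)/81)*(-640 - 4885) = ((-632 - 1539)*(5 + 361)/81)*(-5525) = ((1/81)*(-2171)*366)*(-5525) = -264862/27*(-5525) = 1463362550/27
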